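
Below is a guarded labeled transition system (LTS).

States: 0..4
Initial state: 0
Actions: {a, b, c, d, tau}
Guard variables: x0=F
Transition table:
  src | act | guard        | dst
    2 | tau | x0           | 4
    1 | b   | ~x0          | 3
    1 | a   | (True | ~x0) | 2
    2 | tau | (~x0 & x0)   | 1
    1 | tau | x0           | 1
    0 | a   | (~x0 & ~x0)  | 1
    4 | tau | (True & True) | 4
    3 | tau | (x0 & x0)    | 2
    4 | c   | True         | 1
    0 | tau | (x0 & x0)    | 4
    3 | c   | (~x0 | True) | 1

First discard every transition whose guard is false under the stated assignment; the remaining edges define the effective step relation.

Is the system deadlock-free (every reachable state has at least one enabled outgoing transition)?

Reach set: {0,1,2,3}
  0: a→1  [deg 1]
  1: a→2  b→3  [deg 2]
  2: ∅  [no exit]
  3: c→1  [deg 1]
witness 2: a·a

Answer: DEADLOCK at state 2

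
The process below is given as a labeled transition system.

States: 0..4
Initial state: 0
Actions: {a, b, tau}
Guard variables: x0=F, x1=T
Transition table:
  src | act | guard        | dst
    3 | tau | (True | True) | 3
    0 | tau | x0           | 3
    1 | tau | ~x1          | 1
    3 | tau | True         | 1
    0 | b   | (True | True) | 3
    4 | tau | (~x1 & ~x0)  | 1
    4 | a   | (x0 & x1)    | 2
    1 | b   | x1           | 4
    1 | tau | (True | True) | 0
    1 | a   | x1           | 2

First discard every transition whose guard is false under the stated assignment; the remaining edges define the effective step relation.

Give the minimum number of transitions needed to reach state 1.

Answer: 2

Working:
BFS to 1:
  depth 0: {0}
  depth 1: {3}
  depth 2: {1}
1 enters at depth 2; path b·tau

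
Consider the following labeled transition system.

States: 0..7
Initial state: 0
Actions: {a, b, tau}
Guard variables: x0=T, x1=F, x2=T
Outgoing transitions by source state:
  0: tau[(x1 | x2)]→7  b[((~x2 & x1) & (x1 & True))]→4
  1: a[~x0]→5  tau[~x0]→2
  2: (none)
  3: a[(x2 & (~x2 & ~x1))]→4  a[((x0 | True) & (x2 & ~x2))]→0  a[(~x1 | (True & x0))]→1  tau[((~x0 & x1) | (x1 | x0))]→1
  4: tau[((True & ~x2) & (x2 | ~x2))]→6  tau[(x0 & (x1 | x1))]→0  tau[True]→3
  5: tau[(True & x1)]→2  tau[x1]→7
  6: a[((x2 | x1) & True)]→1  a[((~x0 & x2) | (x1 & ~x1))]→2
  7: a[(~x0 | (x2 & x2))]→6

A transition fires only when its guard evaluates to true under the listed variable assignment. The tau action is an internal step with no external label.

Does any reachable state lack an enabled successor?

R = {0,1,6,7}
  0: tau→7  [1 out]
  1: ∅  [no exit]
  6: a→1  [1 out]
  7: a→6  [1 out]
trace reaching 1: tau·a·a

Answer: DEADLOCK at state 1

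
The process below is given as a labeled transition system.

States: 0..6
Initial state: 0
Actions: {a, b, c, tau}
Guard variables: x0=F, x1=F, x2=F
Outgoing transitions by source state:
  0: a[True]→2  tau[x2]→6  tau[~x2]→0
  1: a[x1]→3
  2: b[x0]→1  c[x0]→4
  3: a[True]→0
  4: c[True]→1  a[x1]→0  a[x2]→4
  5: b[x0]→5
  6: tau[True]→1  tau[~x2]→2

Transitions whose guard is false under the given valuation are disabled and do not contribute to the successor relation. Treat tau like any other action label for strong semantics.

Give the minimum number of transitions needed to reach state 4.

Breadth-first toward 4:
  depth 0: {0}
  depth 1: {2}
4 never appears.

Answer: UNREACHABLE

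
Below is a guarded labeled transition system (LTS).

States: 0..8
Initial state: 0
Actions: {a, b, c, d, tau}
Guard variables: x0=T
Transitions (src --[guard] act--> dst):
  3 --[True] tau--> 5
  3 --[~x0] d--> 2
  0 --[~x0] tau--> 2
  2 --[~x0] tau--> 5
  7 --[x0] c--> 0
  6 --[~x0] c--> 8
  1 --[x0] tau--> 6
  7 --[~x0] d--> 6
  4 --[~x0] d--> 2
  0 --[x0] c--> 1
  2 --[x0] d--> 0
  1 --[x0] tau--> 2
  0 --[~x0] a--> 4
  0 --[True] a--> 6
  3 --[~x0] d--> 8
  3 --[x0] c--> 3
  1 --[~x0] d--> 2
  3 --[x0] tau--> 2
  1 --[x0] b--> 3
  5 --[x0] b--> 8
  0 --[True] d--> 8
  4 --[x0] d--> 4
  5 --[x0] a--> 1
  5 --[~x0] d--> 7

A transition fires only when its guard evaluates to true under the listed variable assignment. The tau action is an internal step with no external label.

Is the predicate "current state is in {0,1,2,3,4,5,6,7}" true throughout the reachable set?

Inv-set: {0,1,2,3,4,5,6,7}
Reach set: {0,1,2,3,5,6,8}
  0: ✓
  1: ✓
  2: ✓
  3: ✓
  5: ✓
  6: ✓
  8: ✗ unsafe
witness against invariant: d → 8

Answer: INVARIANT VIOLATED at state 8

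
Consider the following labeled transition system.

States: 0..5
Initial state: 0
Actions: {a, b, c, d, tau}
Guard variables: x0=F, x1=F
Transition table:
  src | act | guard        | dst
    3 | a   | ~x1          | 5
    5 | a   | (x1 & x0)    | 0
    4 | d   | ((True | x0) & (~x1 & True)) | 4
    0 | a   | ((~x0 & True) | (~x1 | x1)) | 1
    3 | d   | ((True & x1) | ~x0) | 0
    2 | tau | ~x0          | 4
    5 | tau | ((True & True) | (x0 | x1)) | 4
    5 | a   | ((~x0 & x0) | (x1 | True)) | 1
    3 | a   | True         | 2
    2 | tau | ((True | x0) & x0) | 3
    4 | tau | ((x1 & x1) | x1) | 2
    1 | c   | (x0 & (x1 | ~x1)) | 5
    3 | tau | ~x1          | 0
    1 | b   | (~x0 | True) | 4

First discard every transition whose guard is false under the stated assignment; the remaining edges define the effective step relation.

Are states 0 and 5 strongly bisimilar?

Refine partition for ~:
  round 0: {{0,1,2,3,4,5}}
  round 1: {{0},{1},{2},{3},{4},{5}}
6 equivalence class(es) (converged in 2)
class of 0: {0}; class of 5: {5}

Answer: NOT BISIMILAR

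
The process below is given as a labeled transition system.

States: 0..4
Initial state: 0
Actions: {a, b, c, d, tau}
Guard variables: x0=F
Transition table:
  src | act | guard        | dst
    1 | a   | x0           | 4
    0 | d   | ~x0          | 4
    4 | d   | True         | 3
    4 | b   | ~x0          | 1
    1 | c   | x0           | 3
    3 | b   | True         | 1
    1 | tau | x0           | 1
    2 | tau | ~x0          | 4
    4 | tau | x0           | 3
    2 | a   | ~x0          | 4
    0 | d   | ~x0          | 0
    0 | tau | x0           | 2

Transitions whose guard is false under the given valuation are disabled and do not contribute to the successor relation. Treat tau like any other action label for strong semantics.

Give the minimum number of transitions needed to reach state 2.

Layered search for 2:
  L0 = {0}
  L1 = {4}
  L2 = {1,3}
2 never appears.

Answer: UNREACHABLE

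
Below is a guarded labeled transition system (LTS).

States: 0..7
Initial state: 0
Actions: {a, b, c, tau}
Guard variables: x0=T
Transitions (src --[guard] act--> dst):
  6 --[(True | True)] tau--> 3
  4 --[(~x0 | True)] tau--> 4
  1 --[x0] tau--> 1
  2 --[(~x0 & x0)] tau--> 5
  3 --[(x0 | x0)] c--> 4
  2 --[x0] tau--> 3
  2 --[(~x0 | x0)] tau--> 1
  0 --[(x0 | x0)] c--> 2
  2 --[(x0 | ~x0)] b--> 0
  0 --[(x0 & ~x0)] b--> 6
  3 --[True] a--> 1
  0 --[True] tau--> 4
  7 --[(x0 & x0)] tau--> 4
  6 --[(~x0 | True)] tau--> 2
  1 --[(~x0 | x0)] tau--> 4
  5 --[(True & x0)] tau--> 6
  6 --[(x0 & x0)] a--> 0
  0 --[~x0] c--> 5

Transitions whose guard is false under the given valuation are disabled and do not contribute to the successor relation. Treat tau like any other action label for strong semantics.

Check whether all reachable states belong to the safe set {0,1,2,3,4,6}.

Answer: INVARIANT HOLDS

Working:
Inv-set: {0,1,2,3,4,6}
Reach set: {0,1,2,3,4}
  0: ok
  1: ok
  2: ok
  3: ok
  4: ok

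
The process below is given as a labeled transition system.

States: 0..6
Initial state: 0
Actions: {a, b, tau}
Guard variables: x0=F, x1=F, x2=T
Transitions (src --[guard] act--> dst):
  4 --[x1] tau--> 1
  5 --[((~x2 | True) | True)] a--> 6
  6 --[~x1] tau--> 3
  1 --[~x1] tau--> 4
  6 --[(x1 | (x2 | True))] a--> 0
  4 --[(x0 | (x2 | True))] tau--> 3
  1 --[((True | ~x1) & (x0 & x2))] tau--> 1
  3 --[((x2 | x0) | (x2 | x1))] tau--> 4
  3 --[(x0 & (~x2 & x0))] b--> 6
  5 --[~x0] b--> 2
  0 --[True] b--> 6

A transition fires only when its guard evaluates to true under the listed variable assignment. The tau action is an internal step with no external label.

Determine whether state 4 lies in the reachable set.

After dropping false guards: 8 live edges.
L0 = {0}
L1 = {6}  cumulative {0,6}
L2 = {3}  cumulative {0,3,6}
L3 = {4}  cumulative {0,3,4,6}
Reach set: {0,3,4,6}
trace reaching 4: b·tau·tau

Answer: REACHABLE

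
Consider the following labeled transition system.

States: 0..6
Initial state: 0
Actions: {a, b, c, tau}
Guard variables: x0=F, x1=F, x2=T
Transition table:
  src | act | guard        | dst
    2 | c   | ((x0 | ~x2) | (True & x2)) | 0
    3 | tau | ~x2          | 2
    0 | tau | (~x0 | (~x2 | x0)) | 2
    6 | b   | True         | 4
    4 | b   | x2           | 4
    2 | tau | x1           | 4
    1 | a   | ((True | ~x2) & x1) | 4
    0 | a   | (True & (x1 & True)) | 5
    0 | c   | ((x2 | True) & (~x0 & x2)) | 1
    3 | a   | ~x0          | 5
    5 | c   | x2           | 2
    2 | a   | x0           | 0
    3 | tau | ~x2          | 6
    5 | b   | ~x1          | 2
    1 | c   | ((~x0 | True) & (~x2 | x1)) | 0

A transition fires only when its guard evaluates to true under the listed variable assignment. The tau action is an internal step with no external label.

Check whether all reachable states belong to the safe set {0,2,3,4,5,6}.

Answer: INVARIANT VIOLATED at state 1

Working:
Safe = {0,2,3,4,5,6}
R = {0,1,2}
  0: ✓
  1: outside
  2: ✓
reach 1 via c — violates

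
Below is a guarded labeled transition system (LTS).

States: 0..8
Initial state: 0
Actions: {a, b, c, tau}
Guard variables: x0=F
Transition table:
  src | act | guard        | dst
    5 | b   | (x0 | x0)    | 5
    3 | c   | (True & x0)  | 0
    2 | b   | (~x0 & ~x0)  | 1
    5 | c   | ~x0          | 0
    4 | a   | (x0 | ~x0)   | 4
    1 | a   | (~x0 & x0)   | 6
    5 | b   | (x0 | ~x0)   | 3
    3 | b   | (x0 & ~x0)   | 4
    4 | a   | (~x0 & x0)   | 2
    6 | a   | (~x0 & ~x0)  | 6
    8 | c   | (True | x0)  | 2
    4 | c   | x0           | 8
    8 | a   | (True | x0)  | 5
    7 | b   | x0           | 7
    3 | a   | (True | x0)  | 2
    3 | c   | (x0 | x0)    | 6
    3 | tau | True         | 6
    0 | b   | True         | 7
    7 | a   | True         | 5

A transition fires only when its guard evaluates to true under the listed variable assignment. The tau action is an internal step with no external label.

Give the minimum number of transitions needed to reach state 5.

Breadth-first toward 5:
  depth 0: {0}
  depth 1: {7}
  depth 2: {5}
first hit 5 at d=2 via b·a

Answer: 2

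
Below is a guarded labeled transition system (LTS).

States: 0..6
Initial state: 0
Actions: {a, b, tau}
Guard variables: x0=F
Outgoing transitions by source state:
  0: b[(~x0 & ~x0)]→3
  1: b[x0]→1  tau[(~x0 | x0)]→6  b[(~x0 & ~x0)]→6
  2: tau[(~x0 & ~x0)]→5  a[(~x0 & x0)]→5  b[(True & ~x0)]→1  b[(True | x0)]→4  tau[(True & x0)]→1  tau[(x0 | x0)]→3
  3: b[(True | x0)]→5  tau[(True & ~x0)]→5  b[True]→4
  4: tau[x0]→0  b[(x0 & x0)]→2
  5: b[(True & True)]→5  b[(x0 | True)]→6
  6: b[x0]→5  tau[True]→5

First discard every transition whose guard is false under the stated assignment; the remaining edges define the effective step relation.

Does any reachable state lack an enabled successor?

Answer: DEADLOCK at state 4

Trace:
Reach set: {0,3,4,5,6}
  0: b→3  [deg 1]
  3: b→4  b→5  tau→5  [deg 3]
  4: ∅  [no exit]
  5: b→5  b→6  [deg 2]
  6: tau→5  [deg 1]
Path to 4: b·b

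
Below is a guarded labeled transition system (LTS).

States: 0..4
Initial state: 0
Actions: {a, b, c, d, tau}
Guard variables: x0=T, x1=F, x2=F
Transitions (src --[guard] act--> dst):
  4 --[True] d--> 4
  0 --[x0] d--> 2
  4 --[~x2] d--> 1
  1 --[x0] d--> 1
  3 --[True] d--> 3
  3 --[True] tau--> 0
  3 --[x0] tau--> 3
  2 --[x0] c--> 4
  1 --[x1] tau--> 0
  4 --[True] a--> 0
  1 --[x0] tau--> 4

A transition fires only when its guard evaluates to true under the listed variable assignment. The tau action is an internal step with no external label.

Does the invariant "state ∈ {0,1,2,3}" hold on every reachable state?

Answer: INVARIANT VIOLATED at state 4

Trace:
Inv-set: {0,1,2,3}
Reach set: {0,1,2,4}
  0: ✓
  1: ✓
  2: ✓
  4: ✗ unsafe
counterexample path to 4: d·c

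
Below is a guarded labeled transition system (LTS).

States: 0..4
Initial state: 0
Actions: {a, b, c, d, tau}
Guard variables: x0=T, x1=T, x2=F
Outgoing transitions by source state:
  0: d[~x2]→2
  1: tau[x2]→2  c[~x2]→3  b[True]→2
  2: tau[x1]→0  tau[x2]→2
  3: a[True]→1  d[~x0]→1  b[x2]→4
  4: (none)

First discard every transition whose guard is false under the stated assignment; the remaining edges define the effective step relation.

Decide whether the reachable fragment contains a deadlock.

Answer: DEADLOCK-FREE

Trace:
R = {0,2}
  0: d→2  [1 exit(s)]
  2: tau→0  [1 exit(s)]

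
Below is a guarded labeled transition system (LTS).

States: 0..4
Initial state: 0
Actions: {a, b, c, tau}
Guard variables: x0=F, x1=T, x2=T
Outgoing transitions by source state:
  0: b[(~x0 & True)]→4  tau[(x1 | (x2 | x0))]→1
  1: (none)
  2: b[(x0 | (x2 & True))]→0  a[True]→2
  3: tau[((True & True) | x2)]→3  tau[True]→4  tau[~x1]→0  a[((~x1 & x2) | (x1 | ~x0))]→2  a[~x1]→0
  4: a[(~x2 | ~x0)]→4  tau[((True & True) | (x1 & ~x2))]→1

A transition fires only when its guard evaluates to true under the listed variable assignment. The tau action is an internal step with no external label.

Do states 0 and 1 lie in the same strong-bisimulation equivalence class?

Answer: NOT BISIMILAR

Analysis:
Bisimulation quotient by refinement:
  P[0] = {{0,1,2,3,4}}
  P[1] = {{0},{1},{2},{3,4}}
  P[2] = {{0},{1},{2},{3},{4}}
Fixed point at round 3; 5 class(es).
class of 0: {0}; class of 1: {1}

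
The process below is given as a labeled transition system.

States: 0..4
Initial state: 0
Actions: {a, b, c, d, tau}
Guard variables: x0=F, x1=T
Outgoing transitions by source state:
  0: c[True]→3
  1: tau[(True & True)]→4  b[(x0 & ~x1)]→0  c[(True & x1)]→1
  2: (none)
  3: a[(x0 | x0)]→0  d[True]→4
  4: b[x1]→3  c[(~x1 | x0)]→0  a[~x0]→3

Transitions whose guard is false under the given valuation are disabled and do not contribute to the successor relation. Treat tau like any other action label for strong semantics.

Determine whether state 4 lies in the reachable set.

6 transition(s) survive guard evaluation.
depth 0: {0}
depth 1: {3}  cumulative {0,3}
depth 2: {4}  cumulative {0,3,4}
R = {0,3,4}
trace reaching 4: c·d

Answer: REACHABLE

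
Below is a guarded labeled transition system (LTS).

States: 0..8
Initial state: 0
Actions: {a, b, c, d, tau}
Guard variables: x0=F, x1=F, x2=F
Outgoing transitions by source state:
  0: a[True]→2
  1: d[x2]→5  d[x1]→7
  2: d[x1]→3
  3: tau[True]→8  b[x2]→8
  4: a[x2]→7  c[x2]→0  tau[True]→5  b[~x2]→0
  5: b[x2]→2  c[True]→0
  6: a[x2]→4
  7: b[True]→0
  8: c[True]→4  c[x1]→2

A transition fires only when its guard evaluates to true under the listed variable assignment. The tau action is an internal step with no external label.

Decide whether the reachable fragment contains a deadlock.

Answer: DEADLOCK at state 2

Analysis:
Reach set: {0,2}
  0: a→2  [deg 1]
  2: ∅  [no exit]
Path to 2: a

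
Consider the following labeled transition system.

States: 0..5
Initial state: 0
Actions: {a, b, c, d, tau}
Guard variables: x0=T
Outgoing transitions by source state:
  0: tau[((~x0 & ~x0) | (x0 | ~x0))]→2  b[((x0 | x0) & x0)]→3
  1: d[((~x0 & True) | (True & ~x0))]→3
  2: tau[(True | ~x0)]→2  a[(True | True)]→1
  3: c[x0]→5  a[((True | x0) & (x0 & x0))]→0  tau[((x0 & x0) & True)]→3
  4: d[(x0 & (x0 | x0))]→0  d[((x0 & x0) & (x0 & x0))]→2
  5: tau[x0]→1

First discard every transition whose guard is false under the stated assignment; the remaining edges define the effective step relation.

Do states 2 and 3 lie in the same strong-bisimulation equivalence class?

Answer: NOT BISIMILAR

Working:
Compute ~ classes (split until stable):
  π0 = {{0,1,2,3,4,5}}
  π1 = {{0},{1},{2},{3},{4},{5}}
stable after 2 split(s): 6 block(s)
2∈{2}, 3∈{3}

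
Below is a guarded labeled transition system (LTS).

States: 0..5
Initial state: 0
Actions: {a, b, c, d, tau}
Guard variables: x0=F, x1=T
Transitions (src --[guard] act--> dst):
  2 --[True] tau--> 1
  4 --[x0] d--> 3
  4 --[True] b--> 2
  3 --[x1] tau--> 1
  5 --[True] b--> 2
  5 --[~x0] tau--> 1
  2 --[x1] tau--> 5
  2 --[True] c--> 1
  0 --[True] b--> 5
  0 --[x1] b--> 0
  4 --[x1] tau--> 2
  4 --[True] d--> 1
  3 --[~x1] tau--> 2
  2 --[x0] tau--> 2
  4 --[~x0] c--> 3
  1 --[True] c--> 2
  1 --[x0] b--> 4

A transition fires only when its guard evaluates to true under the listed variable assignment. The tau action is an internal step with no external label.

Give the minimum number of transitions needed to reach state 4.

BFS to 4:
  L0 = {0}
  L1 = {5}
  L2 = {1,2}
4 never appears.

Answer: UNREACHABLE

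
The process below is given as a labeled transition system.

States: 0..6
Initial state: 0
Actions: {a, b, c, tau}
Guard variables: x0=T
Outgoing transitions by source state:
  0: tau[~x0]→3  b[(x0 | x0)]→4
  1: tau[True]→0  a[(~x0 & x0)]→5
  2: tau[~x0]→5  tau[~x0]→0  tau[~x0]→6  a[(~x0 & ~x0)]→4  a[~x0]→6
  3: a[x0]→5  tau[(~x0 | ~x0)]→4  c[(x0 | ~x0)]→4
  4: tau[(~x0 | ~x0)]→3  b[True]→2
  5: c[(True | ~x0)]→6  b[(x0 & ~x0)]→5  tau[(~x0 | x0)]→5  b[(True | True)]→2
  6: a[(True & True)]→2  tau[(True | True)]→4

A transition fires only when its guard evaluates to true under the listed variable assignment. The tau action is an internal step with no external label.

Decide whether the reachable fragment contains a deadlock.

R = {0,2,4}
  0: b→4  [1 out]
  2: ∅  [deadlock]
  4: b→2  [1 out]
Path to 2: b·b

Answer: DEADLOCK at state 2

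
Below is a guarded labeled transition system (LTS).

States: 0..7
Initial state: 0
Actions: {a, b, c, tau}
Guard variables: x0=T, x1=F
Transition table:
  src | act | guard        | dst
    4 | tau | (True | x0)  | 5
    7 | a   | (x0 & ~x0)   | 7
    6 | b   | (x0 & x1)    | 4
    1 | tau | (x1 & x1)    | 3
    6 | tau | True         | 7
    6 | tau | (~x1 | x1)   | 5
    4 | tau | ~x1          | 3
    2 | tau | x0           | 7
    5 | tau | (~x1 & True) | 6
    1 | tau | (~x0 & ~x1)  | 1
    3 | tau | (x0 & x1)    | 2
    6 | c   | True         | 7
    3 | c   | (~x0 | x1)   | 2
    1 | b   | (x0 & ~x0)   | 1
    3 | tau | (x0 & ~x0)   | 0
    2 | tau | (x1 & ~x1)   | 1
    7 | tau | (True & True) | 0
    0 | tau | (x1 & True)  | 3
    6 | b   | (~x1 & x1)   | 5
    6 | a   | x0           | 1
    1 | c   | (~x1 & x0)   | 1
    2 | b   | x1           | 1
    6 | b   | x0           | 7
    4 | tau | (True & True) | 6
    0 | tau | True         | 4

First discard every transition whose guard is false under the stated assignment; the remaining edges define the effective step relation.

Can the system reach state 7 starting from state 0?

Answer: REACHABLE

Trace:
Guard filter leaves 13 enabled edge(s).
depth 0: {0}
depth 1: {4}  total {0,4}
depth 2: {3,5,6}  total {0,3,4,5,6}
depth 3: {1,7}  total {0,1,3,4,5,6,7}
R = {0,1,3,4,5,6,7}
witness 7: tau·tau·tau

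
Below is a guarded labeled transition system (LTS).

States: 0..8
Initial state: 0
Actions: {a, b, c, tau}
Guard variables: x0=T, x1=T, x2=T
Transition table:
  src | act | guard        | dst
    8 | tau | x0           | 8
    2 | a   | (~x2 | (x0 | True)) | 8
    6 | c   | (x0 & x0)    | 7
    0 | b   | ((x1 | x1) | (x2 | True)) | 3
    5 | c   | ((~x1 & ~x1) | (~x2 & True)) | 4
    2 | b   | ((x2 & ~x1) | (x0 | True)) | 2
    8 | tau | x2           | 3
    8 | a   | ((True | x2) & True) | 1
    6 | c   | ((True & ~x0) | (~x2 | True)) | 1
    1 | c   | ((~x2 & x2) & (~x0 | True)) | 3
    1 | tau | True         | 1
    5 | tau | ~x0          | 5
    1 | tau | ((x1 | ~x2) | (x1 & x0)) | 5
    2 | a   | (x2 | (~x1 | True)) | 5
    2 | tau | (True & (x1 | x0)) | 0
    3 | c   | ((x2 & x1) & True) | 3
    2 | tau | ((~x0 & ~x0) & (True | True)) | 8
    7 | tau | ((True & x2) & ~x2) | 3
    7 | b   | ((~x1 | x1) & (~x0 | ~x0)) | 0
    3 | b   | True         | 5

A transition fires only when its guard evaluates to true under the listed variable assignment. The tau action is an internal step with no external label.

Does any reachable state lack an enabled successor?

Answer: DEADLOCK at state 5

Analysis:
R = {0,3,5}
  0: b→3  [1 exit(s)]
  3: b→5  c→3  [2 exit(s)]
  5: ∅  [no exit]
Path to 5: b·b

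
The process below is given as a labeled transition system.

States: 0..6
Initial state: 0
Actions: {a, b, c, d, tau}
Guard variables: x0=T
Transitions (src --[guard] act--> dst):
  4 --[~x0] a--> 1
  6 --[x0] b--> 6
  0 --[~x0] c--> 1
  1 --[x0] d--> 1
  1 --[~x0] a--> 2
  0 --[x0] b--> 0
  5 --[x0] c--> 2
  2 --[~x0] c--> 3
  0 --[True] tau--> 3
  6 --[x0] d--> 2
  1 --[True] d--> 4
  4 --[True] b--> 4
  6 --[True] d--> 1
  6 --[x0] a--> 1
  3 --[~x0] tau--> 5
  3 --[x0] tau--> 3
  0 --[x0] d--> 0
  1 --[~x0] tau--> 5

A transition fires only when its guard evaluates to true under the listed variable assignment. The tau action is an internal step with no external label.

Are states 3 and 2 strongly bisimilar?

Answer: NOT BISIMILAR

Working:
Compute ~ classes (split until stable):
  round 0: {{0,1,2,3,4,5,6}}
  round 1: {{0},{1},{2},{3},{4},{5},{6}}
7 equivalence class(es) (converged in 2)
[3]={3}  [2]={2}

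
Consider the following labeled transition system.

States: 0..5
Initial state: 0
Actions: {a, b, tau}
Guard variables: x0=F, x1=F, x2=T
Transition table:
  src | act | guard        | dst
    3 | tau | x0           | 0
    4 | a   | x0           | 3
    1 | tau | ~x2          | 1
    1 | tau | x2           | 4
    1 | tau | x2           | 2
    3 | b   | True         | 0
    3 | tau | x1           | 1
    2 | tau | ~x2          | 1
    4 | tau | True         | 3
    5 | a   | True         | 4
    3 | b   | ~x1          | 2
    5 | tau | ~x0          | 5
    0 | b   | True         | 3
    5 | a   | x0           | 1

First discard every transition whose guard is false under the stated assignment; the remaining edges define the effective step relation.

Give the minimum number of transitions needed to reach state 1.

BFS to 1:
  Layer 0: {0}
  Layer 1: {3}
  Layer 2: {2}
1 never appears.

Answer: UNREACHABLE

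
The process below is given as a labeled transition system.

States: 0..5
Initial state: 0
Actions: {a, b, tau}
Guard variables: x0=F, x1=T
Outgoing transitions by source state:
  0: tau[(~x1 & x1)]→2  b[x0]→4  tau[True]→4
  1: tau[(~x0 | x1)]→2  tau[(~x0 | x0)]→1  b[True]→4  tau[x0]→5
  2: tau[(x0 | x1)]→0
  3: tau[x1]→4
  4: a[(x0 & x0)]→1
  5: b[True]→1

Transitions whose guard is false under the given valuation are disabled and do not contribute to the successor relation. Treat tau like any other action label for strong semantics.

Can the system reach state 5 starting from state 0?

7 transition(s) survive guard evaluation.
Layer 0: {0}
Layer 1: {4}  now seen {0,4}
Reach set: {0,4}

Answer: UNREACHABLE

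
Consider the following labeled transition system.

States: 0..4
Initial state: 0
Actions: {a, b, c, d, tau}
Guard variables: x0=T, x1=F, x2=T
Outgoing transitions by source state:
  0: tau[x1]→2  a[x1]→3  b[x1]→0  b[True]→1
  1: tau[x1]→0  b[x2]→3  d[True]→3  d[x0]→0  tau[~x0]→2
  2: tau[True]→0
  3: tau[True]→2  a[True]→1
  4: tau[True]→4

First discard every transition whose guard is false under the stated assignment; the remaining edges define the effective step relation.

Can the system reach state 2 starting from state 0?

Answer: REACHABLE

Analysis:
8 transition(s) survive guard evaluation.
depth 0: {0}
depth 1: {1}  now seen {0,1}
depth 2: {3}  now seen {0,1,3}
depth 3: {2}  now seen {0,1,2,3}
Reachable = {0,1,2,3}
witness 2: b·b·tau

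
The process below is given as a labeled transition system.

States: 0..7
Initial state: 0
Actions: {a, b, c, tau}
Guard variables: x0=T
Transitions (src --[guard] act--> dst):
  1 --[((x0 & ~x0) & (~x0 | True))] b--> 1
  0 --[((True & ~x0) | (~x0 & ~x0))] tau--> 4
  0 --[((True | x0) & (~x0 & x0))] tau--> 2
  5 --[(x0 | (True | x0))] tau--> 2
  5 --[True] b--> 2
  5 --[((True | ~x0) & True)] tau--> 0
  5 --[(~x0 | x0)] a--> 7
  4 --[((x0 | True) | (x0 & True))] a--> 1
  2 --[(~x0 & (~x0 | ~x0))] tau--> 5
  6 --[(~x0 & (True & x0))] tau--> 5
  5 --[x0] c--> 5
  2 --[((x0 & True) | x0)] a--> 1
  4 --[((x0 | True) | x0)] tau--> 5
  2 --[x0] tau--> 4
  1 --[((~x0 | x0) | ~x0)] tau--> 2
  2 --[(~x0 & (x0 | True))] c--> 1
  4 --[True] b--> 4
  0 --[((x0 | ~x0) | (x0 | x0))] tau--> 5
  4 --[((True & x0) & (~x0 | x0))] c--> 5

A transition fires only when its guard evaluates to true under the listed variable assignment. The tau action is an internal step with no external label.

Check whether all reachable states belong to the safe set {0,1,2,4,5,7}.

Answer: INVARIANT HOLDS

Analysis:
Inv-set: {0,1,2,4,5,7}
Reachable = {0,1,2,4,5,7}
  0: ✓
  1: ✓
  2: ✓
  4: ✓
  5: ✓
  7: ✓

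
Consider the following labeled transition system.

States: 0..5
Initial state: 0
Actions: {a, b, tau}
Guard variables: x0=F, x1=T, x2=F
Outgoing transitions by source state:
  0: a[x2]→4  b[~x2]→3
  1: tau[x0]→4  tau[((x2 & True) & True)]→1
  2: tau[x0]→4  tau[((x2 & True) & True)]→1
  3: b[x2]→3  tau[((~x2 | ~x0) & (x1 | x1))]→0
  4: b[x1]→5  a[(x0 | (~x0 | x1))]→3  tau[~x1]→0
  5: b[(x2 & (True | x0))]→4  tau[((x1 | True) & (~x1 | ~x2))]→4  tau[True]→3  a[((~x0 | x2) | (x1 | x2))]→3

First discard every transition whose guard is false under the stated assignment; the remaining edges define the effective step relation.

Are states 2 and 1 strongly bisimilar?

Answer: BISIMILAR

Trace:
Compute ~ classes (split until stable):
  π0 = {{0,1,2,3,4,5}}
  π1 = {{0},{1,2},{3},{4},{5}}
Fixed point at round 2; 5 class(es).
[2]={1,2}  [1]={1,2}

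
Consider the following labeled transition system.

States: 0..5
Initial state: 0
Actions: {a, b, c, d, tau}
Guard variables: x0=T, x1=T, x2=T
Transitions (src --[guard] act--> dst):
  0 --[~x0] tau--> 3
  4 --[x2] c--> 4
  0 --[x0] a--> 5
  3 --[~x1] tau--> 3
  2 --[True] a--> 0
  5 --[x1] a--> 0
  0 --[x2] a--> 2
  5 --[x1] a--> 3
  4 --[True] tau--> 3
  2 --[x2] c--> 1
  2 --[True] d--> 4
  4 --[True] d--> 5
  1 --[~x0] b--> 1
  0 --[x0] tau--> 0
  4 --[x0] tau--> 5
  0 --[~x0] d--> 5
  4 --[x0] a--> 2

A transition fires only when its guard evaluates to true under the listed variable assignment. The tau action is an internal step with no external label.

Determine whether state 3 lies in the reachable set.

13 transition(s) survive guard evaluation.
Layer 0: {0}
Layer 1: {2,5}  now seen {0,2,5}
Layer 2: {1,3,4}  now seen {0,1,2,3,4,5}
Reachable = {0,1,2,3,4,5}
witness 3: a·a

Answer: REACHABLE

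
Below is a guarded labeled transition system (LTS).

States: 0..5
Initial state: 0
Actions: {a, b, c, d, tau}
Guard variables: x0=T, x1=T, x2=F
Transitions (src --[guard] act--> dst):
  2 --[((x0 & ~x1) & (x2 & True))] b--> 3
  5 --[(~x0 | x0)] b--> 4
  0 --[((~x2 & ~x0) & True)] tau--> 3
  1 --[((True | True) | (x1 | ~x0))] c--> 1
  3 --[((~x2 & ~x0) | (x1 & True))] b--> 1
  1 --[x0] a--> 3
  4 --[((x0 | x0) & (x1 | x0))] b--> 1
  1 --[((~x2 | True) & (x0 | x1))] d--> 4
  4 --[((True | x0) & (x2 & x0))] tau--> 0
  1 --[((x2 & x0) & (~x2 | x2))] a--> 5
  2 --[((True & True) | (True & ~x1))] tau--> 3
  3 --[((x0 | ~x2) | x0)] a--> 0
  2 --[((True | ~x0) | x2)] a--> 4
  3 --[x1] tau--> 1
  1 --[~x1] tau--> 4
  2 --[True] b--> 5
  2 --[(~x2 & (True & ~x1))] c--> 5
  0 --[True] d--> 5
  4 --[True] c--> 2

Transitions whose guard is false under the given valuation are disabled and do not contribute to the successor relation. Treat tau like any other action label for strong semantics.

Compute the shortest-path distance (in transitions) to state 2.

Answer: 3

Analysis:
Breadth-first toward 2:
  Layer 0: {0}
  Layer 1: {5}
  Layer 2: {4}
  Layer 3: {1,2}
first hit 2 at d=3 via d·b·c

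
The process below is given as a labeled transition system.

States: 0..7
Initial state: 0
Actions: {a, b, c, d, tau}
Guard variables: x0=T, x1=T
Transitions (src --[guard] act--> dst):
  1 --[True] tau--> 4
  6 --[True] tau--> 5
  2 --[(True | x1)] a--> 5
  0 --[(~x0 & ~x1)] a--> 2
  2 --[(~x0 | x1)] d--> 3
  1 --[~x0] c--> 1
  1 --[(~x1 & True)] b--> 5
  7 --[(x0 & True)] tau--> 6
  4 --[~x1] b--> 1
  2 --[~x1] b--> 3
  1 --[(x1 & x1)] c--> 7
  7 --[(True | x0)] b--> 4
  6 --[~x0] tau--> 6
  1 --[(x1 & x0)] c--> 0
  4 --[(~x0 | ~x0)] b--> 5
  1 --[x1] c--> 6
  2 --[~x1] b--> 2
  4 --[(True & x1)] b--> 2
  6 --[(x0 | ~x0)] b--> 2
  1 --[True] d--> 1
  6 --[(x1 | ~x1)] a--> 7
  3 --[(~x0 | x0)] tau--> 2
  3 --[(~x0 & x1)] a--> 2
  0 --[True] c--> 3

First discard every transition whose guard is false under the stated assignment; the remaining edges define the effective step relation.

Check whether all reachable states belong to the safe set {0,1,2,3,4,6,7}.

Allowed set {0,1,2,3,4,6,7}
Reach set: {0,2,3,5}
  0: safe
  2: safe
  3: safe
  5: ✗ unsafe
witness against invariant: c·tau·a → 5

Answer: INVARIANT VIOLATED at state 5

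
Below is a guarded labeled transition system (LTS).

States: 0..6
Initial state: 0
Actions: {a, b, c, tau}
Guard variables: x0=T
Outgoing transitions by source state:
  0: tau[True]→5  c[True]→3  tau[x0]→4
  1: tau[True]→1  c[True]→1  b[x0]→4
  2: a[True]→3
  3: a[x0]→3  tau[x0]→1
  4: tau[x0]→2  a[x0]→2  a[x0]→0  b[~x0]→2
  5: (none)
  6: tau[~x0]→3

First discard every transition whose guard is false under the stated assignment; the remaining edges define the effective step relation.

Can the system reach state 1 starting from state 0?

Answer: REACHABLE

Trace:
After dropping false guards: 12 live edges.
L0 = {0}
L1 = {3,4,5}  cumulative {0,3,4,5}
L2 = {1,2}  cumulative {0,1,2,3,4,5}
R = {0,1,2,3,4,5}
witness 1: c·tau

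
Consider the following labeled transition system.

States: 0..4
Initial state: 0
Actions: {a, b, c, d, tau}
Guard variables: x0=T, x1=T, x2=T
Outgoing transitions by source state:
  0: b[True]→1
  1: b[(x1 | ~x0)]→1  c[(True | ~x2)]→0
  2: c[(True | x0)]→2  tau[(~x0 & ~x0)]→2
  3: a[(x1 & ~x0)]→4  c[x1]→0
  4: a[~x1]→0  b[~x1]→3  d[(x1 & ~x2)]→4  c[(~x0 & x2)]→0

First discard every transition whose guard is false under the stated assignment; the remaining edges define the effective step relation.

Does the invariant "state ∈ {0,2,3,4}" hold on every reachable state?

Inv-set: {0,2,3,4}
Reach set: {0,1}
  0: safe
  1: outside
reach 1 via b — violates

Answer: INVARIANT VIOLATED at state 1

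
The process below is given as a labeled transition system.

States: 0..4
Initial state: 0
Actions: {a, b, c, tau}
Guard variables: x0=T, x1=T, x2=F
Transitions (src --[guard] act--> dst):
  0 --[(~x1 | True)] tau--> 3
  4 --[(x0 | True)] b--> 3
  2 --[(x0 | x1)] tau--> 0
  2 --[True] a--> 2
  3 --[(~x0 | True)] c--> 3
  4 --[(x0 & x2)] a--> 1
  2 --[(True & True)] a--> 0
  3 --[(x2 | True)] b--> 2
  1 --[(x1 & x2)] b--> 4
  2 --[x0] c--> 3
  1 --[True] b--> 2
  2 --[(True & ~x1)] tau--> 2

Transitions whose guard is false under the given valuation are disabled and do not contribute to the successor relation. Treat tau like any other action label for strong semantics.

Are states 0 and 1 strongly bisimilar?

Refine partition for ~:
  π0 = {{0,1,2,3,4}}
  π1 = {{0},{1,4},{2},{3}}
  π2 = {{0},{1},{2},{3},{4}}
stable after 3 split(s): 5 block(s)
0∈{0}, 1∈{1}

Answer: NOT BISIMILAR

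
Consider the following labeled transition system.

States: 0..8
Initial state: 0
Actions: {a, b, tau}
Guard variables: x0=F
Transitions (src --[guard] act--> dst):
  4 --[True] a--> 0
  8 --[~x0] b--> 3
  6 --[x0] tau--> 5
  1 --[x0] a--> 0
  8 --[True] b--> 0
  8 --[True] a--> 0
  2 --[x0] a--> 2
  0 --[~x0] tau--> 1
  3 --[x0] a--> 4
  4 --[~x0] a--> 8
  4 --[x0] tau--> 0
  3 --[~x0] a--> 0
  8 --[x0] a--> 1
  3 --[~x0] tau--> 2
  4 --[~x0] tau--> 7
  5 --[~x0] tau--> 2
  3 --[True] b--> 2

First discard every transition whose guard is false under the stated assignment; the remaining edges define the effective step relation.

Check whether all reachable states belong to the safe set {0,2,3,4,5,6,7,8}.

Answer: INVARIANT VIOLATED at state 1

Trace:
Safe = {0,2,3,4,5,6,7,8}
Reachable = {0,1}
  0: ✓
  1: outside
counterexample path to 1: tau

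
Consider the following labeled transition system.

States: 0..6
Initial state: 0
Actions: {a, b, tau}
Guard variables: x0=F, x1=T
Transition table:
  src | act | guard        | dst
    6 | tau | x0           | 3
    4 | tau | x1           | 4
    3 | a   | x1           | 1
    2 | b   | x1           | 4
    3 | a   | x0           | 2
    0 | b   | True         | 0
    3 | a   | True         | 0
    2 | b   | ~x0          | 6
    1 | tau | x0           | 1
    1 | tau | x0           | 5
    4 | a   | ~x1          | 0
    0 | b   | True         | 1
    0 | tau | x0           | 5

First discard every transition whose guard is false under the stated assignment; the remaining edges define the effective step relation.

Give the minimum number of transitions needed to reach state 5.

Answer: UNREACHABLE

Trace:
Breadth-first toward 5:
  depth 0: {0}
  depth 1: {1}
5 never appears.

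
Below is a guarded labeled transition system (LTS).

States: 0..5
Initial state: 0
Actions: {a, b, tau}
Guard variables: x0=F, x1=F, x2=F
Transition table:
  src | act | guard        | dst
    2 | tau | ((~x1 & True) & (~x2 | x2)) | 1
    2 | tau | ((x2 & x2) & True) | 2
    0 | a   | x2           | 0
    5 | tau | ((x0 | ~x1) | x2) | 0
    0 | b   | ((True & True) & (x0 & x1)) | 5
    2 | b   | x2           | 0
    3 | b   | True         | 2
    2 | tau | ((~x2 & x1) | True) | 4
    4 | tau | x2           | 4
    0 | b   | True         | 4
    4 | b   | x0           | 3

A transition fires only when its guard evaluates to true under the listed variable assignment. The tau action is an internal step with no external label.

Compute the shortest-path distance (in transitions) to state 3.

Breadth-first toward 3:
  L0 = {0}
  L1 = {4}
3 never appears.

Answer: UNREACHABLE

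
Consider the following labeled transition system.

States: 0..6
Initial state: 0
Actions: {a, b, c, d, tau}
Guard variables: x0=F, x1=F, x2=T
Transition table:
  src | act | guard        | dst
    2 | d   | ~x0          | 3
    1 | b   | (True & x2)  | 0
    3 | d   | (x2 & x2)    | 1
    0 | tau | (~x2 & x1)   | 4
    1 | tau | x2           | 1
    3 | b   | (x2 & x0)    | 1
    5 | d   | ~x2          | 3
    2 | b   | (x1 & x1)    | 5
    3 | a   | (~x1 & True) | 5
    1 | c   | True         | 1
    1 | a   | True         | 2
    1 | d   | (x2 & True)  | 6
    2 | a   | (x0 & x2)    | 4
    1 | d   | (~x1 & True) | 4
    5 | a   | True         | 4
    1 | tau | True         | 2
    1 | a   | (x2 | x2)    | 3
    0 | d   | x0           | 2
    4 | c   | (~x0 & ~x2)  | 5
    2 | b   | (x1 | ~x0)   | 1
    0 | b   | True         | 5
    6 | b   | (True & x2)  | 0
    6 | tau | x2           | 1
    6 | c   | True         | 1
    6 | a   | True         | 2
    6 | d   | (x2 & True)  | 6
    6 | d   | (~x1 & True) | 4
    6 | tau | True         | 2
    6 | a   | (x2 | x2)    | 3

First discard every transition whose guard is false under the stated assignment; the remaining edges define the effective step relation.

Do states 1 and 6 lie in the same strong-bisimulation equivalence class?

Answer: BISIMILAR

Working:
Refine partition for ~:
  P[0] = {{0,1,2,3,4,5,6}}
  P[1] = {{0},{1,6},{2},{3},{4},{5}}
stable after 2 split(s): 6 block(s)
[1]={1,6}  [6]={1,6}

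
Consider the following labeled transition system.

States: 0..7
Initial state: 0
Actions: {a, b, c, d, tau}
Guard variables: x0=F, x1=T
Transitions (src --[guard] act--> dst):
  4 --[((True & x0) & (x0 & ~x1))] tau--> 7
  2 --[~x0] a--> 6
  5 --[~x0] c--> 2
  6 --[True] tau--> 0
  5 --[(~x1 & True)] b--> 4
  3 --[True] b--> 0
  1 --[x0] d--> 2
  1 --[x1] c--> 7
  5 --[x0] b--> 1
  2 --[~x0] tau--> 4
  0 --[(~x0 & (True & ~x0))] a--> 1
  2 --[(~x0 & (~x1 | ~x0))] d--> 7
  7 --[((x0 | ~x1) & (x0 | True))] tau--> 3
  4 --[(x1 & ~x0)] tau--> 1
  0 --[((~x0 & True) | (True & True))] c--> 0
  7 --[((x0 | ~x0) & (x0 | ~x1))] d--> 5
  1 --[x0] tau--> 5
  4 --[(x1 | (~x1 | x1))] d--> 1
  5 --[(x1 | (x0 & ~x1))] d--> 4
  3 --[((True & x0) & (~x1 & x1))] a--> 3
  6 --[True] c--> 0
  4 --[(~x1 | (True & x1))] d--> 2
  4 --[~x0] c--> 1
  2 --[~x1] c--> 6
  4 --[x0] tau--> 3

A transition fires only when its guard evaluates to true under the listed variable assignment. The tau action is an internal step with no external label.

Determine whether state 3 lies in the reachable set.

Answer: UNREACHABLE

Trace:
After dropping false guards: 15 live edges.
depth 0: {0}
depth 1: {1}  cumulative {0,1}
depth 2: {7}  cumulative {0,1,7}
Reachable = {0,1,7}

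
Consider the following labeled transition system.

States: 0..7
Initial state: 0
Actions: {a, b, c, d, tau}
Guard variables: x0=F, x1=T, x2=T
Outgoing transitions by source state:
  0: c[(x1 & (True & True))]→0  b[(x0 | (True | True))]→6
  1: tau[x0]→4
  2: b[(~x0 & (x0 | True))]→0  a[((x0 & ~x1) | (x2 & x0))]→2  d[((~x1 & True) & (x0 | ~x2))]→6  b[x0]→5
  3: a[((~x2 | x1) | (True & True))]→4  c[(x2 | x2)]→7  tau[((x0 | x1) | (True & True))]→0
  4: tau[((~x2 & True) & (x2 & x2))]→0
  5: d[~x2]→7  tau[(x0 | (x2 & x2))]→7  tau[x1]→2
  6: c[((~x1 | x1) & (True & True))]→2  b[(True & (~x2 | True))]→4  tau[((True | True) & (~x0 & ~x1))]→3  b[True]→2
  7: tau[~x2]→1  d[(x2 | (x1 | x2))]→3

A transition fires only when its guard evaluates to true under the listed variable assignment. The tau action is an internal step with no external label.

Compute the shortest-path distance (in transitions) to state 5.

Layered search for 5:
  Layer 0: {0}
  Layer 1: {6}
  Layer 2: {2,4}
5 never appears.

Answer: UNREACHABLE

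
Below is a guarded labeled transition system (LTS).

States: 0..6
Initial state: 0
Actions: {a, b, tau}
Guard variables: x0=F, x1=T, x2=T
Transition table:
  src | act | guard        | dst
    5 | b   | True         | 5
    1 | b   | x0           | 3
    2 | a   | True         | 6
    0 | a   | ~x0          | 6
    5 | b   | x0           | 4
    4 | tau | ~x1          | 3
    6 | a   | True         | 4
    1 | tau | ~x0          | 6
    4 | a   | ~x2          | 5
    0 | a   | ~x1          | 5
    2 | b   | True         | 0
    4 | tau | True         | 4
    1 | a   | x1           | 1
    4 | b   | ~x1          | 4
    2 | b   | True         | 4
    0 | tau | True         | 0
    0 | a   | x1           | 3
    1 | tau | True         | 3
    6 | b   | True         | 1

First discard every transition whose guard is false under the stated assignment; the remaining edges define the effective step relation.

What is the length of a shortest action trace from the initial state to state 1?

BFS to 1:
  Layer 0: {0}
  Layer 1: {3,6}
  Layer 2: {1,4}
1 enters at depth 2; path a·b

Answer: 2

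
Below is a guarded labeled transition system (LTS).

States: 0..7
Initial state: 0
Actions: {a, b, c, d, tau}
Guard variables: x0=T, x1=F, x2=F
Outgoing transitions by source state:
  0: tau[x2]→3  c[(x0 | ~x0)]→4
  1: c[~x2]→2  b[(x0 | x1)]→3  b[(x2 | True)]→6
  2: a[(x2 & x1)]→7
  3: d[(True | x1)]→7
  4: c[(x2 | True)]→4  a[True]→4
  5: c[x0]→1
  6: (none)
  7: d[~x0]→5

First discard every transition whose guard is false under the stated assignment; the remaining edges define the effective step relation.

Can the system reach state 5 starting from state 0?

Guard filter leaves 8 enabled edge(s).
Layer 0: {0}
Layer 1: {4}  now seen {0,4}
Reach set: {0,4}

Answer: UNREACHABLE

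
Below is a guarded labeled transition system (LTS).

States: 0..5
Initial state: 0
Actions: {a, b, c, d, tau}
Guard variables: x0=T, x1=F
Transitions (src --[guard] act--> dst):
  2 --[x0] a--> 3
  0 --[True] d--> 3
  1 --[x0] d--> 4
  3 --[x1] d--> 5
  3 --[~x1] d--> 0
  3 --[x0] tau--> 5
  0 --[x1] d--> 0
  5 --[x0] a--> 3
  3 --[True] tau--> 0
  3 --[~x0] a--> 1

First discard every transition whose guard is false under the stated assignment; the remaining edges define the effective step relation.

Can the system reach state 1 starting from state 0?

Guard filter leaves 7 enabled edge(s).
L0 = {0}
L1 = {3}  now seen {0,3}
L2 = {5}  now seen {0,3,5}
Reachable = {0,3,5}

Answer: UNREACHABLE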